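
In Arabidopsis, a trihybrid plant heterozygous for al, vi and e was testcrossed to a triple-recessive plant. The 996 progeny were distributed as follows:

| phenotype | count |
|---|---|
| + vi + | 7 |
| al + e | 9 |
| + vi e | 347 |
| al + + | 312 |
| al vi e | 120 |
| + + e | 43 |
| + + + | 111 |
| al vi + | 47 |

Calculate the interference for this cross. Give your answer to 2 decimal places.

0.39

The two most frequent reciprocal classes, al + + and + vi e, are the parental types, so the F1 was al + + / + vi e.
The two rarest classes, al + e and + vi +, are the double crossovers. Comparing them with the parentals, only the e allele has switched, so e is the middle locus and the order is vi – e – al.
vi–e: (90 + 16)/996 = 0.1064; e–al: (231 + 16)/996 = 0.2480.
Expected DCO frequency = 0.1064 × 0.2480 ≈ 0.02639; observed = 16/996 ≈ 0.01606.
Coefficient of coincidence = 0.01606/0.02639 ≈ 0.61; interference = 1 − 0.61 = 0.39.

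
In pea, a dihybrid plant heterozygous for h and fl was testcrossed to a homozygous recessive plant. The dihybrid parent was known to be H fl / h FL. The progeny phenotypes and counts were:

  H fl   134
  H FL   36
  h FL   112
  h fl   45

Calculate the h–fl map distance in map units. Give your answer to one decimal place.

24.8 map units

The recombinant classes are H FL and h fl: 36 + 45 = 81.
Recombination frequency = 81/327 = 0.2477 ≈ 24.8%, i.e. 24.8 map units.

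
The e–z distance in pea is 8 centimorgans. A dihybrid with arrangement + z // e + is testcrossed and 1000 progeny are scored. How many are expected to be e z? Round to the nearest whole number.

A map distance of 8 centimorgans corresponds to a recombination frequency of 0.080.
The F1 is + z / e +, so e z is a recombinant gamete class with expected frequency r/2 = 0.080/2 = 0.0400.
Expected number = 0.0400 × 1000 = 40.00 ≈ 40.

40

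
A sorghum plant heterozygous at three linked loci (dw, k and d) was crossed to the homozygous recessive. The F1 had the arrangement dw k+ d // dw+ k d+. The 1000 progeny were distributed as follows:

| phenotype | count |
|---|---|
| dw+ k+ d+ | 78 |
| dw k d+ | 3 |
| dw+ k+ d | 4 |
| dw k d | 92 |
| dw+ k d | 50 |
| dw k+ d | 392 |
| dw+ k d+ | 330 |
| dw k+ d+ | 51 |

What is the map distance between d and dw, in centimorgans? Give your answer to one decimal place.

The two rarest classes, dw+ k+ d and dw k d+, are the double crossovers. Comparing them with the parentals, only the dw allele has switched, so dw is the middle locus and the order is k – dw – d.
Crossovers in the dw–d interval produce the single-crossover classes dw k+ d+ and dw+ k d (51 + 50 = 101) plus the double crossovers (7).
RF(dw–d) = (101 + 7) / 1000 = 108/1000 = 0.1080 → 10.8 centimorgans.

10.8 centimorgans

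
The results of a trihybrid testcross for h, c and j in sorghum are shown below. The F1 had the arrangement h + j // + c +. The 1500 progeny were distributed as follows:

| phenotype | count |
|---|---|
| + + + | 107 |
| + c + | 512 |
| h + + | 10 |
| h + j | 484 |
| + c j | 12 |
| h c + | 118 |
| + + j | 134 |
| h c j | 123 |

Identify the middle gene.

j

The two rarest classes, h + + and + c j, are the double crossovers. Comparing them with the parentals, only the j allele has switched, so j is the middle locus and the order is h – j – c.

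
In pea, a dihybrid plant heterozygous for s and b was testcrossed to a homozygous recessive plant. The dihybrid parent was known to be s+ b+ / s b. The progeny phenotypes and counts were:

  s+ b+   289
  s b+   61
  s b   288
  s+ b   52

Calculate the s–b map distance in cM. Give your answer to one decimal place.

The recombinant classes are s+ b and s b+: 52 + 61 = 113.
Recombination frequency = 113/690 = 0.1638 ≈ 16.4%, i.e. 16.4 cM.

16.4 cM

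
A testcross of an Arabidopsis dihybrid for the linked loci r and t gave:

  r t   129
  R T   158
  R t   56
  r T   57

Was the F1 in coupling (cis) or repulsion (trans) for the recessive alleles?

cis

The two most frequent classes are R T (158) and r t (129); these are the parental (non-recombinant) types.
So the F1 carried R T on one chromosome and r t on the other — the recessive alleles are on the same chromosome (cis / coupling).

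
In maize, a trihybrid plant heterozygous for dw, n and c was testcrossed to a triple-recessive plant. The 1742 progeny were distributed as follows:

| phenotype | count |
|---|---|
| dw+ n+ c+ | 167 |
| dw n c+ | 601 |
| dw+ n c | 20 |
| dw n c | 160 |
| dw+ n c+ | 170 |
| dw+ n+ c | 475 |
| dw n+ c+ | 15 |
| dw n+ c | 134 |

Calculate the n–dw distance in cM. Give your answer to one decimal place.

19.5 cM

The two most frequent reciprocal classes, dw+ n+ c and dw n c+, are the parental types, so the F1 was dw+ n+ c / dw n c+.
The two rarest classes, dw+ n c and dw n+ c+, are the double crossovers. Comparing them with the parentals, only the n allele has switched, so n is the middle locus and the order is dw – n – c.
Crossovers in the dw–n interval produce the single-crossover classes dw n+ c and dw+ n c+ (134 + 170 = 304) plus the double crossovers (35).
RF(dw–n) = (304 + 35) / 1742 = 339/1742 = 0.1946 → 19.5 cM.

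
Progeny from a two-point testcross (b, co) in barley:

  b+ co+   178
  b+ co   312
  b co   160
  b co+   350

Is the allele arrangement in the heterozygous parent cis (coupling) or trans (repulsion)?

The two most frequent classes are b+ co (312) and b co+ (350); these are the parental (non-recombinant) types.
So the F1 carried b+ co on one chromosome and b co+ on the other — the recessive alleles are on opposite chromosomes (trans / repulsion).

trans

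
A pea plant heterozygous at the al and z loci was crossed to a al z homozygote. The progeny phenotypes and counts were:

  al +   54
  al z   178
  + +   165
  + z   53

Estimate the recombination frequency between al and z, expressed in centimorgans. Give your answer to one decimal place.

The two most frequent classes, + + (165) and al z (178), are the parental types, so the F1 was + + / al z.
The recombinant classes are + z and al +: 53 + 54 = 107.
Recombination frequency = 107/450 = 0.2378 ≈ 23.8%, i.e. 23.8 centimorgans.

23.8 centimorgans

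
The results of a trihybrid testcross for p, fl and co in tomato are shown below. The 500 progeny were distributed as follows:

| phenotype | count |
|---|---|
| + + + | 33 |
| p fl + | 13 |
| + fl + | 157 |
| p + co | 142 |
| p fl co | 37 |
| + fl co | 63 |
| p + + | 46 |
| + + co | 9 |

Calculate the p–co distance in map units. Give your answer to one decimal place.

26.2 map units

The two most frequent reciprocal classes, + fl + and p + co, are the parental types, so the F1 was + fl + / p + co.
The two rarest classes, p fl + and + + co, are the double crossovers. Comparing them with the parentals, only the p allele has switched, so p is the middle locus and the order is fl – p – co.
Crossovers in the p–co interval produce the single-crossover classes + fl co and p + + (63 + 46 = 109) plus the double crossovers (22).
RF(p–co) = (109 + 22) / 500 = 131/500 = 0.2620 → 26.2 map units.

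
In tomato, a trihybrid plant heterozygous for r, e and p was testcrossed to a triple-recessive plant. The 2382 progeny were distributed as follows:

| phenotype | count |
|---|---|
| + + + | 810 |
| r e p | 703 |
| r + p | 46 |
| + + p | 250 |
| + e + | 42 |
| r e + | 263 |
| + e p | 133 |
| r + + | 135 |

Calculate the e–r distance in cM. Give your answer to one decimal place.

14.9 cM

The two most frequent reciprocal classes, r e p and + + +, are the parental types, so the F1 was r e p / + + +.
The two rarest classes, r + p and + e +, are the double crossovers. Comparing them with the parentals, only the e allele has switched, so e is the middle locus and the order is p – e – r.
Crossovers in the e–r interval produce the single-crossover classes + e p and r + + (133 + 135 = 268) plus the double crossovers (88).
RF(e–r) = (268 + 88) / 2382 = 356/2382 = 0.1495 → 14.9 cM.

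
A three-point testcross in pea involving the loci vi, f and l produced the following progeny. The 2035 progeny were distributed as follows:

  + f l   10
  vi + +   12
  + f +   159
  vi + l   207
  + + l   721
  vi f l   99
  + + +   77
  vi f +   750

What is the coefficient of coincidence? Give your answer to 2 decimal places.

The two most frequent reciprocal classes, vi f + and + + l, are the parental types, so the F1 was vi f + / + + l.
The two rarest classes, vi + + and + f l, are the double crossovers. Comparing them with the parentals, only the f allele has switched, so f is the middle locus and the order is vi – f – l.
vi–f: (366 + 22)/2035 = 0.1907; f–l: (176 + 22)/2035 = 0.0973.
Expected DCO frequency = 0.1907 × 0.0973 ≈ 0.01856; observed = 22/2035 ≈ 0.01081.
Coefficient of coincidence = 0.01081/0.01856 ≈ 0.58.

0.58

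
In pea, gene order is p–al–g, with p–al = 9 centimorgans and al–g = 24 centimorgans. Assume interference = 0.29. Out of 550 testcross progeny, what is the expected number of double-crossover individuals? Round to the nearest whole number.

Map distances give recombination frequencies of 0.090 and 0.240 for the two intervals.
With interference 0.29 (so coincidence = 0.71), expected double-crossover frequency = 0.090 × 0.240 × 0.71 = 0.01534.
Expected number = 0.01534 × 550 = 8.43 ≈ 8.

8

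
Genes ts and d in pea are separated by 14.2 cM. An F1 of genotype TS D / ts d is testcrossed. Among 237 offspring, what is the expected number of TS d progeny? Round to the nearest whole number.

A map distance of 14.2 cM corresponds to a recombination frequency of 0.142.
The F1 is TS D / ts d, so TS d is a recombinant gamete class with expected frequency r/2 = 0.142/2 = 0.0710.
Expected number = 0.0710 × 237 = 16.83 ≈ 17.

17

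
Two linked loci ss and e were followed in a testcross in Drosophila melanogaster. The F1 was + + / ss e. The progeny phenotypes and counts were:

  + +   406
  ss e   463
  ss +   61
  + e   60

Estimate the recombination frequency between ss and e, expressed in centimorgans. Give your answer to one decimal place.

The recombinant classes are + e and ss +: 60 + 61 = 121.
Recombination frequency = 121/990 = 0.1222 ≈ 12.2%, i.e. 12.2 centimorgans.

12.2 centimorgans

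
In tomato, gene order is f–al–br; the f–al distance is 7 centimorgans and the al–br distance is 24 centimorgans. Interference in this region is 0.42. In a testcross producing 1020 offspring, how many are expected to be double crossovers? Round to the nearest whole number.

Map distances give recombination frequencies of 0.070 and 0.240 for the two intervals.
With interference 0.42 (so coincidence = 0.58), expected double-crossover frequency = 0.070 × 0.240 × 0.58 = 0.00974.
Expected number = 0.00974 × 1020 = 9.94 ≈ 10.

10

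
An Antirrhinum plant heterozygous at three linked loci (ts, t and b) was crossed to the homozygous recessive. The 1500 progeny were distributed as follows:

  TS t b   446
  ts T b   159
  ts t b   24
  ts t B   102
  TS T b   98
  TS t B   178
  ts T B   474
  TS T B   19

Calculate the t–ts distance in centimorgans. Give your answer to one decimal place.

The two most frequent reciprocal classes, TS t b and ts T B, are the parental types, so the F1 was TS t b / ts T B.
The two rarest classes, ts t b and TS T B, are the double crossovers. Comparing them with the parentals, only the ts allele has switched, so ts is the middle locus and the order is t – ts – b.
Crossovers in the t–ts interval produce the single-crossover classes TS T b and ts t B (98 + 102 = 200) plus the double crossovers (43).
RF(t–ts) = (200 + 43) / 1500 = 243/1500 = 0.1620 → 16.2 centimorgans.

16.2 centimorgans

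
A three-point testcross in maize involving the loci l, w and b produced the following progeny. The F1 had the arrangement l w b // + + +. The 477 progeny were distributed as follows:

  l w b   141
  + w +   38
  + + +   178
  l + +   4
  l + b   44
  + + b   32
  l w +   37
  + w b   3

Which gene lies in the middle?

l

The two rarest classes, + w b and l + +, are the double crossovers. Comparing them with the parentals, only the l allele has switched, so l is the middle locus and the order is b – l – w.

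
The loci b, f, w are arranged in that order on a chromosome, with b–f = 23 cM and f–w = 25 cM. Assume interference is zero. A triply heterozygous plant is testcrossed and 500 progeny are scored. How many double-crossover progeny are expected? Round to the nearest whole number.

Map distances give recombination frequencies of 0.230 and 0.250 for the two intervals.
With no interference, expected double-crossover frequency = 0.230 × 0.250 = 0.05750.
Expected number = 0.05750 × 500 = 28.75 ≈ 29.

29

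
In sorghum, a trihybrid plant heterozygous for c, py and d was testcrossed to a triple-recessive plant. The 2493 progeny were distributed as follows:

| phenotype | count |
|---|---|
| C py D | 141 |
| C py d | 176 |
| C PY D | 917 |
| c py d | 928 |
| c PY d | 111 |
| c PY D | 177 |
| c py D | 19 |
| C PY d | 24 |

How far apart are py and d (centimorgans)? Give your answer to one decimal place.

11.8 centimorgans

The two most frequent reciprocal classes, c py d and C PY D, are the parental types, so the F1 was c py d / C PY D.
The two rarest classes, c py D and C PY d, are the double crossovers. Comparing them with the parentals, only the d allele has switched, so d is the middle locus and the order is c – d – py.
Crossovers in the d–py interval produce the single-crossover classes c PY d and C py D (111 + 141 = 252) plus the double crossovers (43).
RF(d–py) = (252 + 43) / 2493 = 295/2493 = 0.1183 → 11.8 centimorgans.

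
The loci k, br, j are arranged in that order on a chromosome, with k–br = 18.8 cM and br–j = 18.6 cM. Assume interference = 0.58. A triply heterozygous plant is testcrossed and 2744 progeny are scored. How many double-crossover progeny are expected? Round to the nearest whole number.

Map distances give recombination frequencies of 0.188 and 0.186 for the two intervals.
With interference 0.58 (so coincidence = 0.42), expected double-crossover frequency = 0.188 × 0.186 × 0.42 = 0.01469.
Expected number = 0.01469 × 2744 = 40.30 ≈ 40.

40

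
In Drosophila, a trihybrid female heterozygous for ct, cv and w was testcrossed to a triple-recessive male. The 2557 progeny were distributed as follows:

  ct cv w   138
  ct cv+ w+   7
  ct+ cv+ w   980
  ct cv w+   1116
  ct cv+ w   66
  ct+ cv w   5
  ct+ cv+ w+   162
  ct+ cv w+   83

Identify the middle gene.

cv

The two most frequent reciprocal classes, ct cv w+ and ct+ cv+ w, are the parental types, so the F1 was ct cv w+ / ct+ cv+ w.
The two rarest classes, ct cv+ w+ and ct+ cv w, are the double crossovers. Comparing them with the parentals, only the cv allele has switched, so cv is the middle locus and the order is ct – cv – w.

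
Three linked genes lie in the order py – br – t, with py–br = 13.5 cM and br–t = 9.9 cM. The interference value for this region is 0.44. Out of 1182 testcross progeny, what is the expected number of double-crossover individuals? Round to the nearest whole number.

9

Map distances give recombination frequencies of 0.135 and 0.099 for the two intervals.
With interference 0.44 (so coincidence = 0.56), expected double-crossover frequency = 0.135 × 0.099 × 0.56 = 0.00748.
Expected number = 0.00748 × 1182 = 8.85 ≈ 9.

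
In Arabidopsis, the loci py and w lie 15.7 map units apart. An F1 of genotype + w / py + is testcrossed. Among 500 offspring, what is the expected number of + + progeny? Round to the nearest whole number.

A map distance of 15.7 map units corresponds to a recombination frequency of 0.157.
The F1 is + w / py +, so + + is a recombinant gamete class with expected frequency r/2 = 0.157/2 = 0.0785.
Expected number = 0.0785 × 500 = 39.25 ≈ 39.

39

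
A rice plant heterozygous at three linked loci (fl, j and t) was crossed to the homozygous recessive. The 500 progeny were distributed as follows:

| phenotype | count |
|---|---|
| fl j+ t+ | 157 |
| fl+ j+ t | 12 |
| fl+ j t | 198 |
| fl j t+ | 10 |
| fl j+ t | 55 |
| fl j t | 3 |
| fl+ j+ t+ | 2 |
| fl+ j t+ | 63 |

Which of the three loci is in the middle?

The two most frequent reciprocal classes, fl j+ t+ and fl+ j t, are the parental types, so the F1 was fl j+ t+ / fl+ j t.
The two rarest classes, fl+ j+ t+ and fl j t, are the double crossovers. Comparing them with the parentals, only the fl allele has switched, so fl is the middle locus and the order is t – fl – j.

fl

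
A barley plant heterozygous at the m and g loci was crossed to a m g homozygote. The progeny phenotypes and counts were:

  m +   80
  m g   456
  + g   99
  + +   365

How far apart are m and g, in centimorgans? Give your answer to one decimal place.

The two most frequent classes, + + (365) and m g (456), are the parental types, so the F1 was + + / m g.
The recombinant classes are + g and m +: 99 + 80 = 179.
Recombination frequency = 179/1000 = 0.1790 ≈ 17.9%, i.e. 17.9 centimorgans.

17.9 centimorgans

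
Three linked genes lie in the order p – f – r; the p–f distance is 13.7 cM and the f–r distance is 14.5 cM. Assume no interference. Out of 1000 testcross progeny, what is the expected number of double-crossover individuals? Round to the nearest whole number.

Map distances give recombination frequencies of 0.137 and 0.145 for the two intervals.
With no interference, expected double-crossover frequency = 0.137 × 0.145 = 0.01986.
Expected number = 0.01986 × 1000 = 19.86 ≈ 20.

20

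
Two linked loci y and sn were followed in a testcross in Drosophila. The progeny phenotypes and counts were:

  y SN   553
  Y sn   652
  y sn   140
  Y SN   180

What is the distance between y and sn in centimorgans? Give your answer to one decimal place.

The two most frequent classes, Y sn (652) and y SN (553), are the parental types, so the F1 was Y sn / y SN.
The recombinant classes are Y SN and y sn: 180 + 140 = 320.
Recombination frequency = 320/1525 = 0.2098 ≈ 21.0%, i.e. 21.0 centimorgans.

21.0 centimorgans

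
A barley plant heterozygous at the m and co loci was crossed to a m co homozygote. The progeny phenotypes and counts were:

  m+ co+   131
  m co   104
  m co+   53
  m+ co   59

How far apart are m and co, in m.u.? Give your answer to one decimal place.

The two most frequent classes, m+ co+ (131) and m co (104), are the parental types, so the F1 was m+ co+ / m co.
The recombinant classes are m+ co and m co+: 59 + 53 = 112.
Recombination frequency = 112/347 = 0.3228 ≈ 32.3%, i.e. 32.3 m.u.

32.3 m.u.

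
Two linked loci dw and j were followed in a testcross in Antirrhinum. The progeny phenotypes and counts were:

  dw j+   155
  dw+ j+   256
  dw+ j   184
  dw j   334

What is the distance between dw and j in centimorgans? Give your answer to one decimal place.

36.5 centimorgans

The two most frequent classes, dw+ j+ (256) and dw j (334), are the parental types, so the F1 was dw+ j+ / dw j.
The recombinant classes are dw+ j and dw j+: 184 + 155 = 339.
Recombination frequency = 339/929 = 0.3649 ≈ 36.5%, i.e. 36.5 centimorgans.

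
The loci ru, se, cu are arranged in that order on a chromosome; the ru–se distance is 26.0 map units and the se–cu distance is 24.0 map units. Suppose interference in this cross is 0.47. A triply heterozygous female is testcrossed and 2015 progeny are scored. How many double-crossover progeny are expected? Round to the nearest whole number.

67

Map distances give recombination frequencies of 0.260 and 0.240 for the two intervals.
With interference 0.47 (so coincidence = 0.53), expected double-crossover frequency = 0.260 × 0.240 × 0.53 = 0.03307.
Expected number = 0.03307 × 2015 = 66.64 ≈ 67.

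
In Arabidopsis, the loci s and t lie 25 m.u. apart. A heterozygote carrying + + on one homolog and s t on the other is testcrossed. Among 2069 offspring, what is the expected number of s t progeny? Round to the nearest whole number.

A map distance of 25 m.u. corresponds to a recombination frequency of 0.250.
The F1 is + + / s t, so s t is a parental gamete class with expected frequency (1 − r)/2 = 0.750/2 = 0.3750.
Expected number = 0.3750 × 2069 = 775.88 ≈ 776.

776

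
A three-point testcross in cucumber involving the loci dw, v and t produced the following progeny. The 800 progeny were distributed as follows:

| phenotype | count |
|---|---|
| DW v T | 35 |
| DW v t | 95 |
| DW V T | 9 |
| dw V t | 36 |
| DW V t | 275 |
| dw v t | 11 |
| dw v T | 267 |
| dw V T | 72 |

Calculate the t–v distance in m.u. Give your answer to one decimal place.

23.4 m.u.

The two most frequent reciprocal classes, DW V t and dw v T, are the parental types, so the F1 was DW V t / dw v T.
The two rarest classes, DW V T and dw v t, are the double crossovers. Comparing them with the parentals, only the t allele has switched, so t is the middle locus and the order is dw – t – v.
Crossovers in the t–v interval produce the single-crossover classes DW v t and dw V T (95 + 72 = 167) plus the double crossovers (20).
RF(t–v) = (167 + 20) / 800 = 187/800 = 0.2338 → 23.4 m.u.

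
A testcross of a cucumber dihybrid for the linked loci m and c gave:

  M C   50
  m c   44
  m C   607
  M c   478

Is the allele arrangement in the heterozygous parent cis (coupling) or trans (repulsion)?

trans

The two most frequent classes are M c (478) and m C (607); these are the parental (non-recombinant) types.
So the F1 carried M c on one chromosome and m C on the other — the recessive alleles are on opposite chromosomes (trans / repulsion).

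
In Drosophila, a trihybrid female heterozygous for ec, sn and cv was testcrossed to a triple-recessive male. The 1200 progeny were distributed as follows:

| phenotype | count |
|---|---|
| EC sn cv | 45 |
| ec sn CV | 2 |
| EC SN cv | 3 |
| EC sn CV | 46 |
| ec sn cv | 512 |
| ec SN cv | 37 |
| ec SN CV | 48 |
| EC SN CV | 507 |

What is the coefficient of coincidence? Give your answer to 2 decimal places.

The two most frequent reciprocal classes, ec sn cv and EC SN CV, are the parental types, so the F1 was ec sn cv / EC SN CV.
The two rarest classes, ec sn CV and EC SN cv, are the double crossovers. Comparing them with the parentals, only the cv allele has switched, so cv is the middle locus and the order is ec – cv – sn.
ec–cv: (93 + 5)/1200 = 0.0817; cv–sn: (83 + 5)/1200 = 0.0733.
Expected DCO frequency = 0.0817 × 0.0733 ≈ 0.00599; observed = 5/1200 ≈ 0.00417.
Coefficient of coincidence = 0.00417/0.00599 ≈ 0.70.

0.70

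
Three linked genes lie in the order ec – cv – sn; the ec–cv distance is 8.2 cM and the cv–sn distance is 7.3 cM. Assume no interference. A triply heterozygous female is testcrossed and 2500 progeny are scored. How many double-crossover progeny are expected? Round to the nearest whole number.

15

Map distances give recombination frequencies of 0.082 and 0.073 for the two intervals.
With no interference, expected double-crossover frequency = 0.082 × 0.073 = 0.00599.
Expected number = 0.00599 × 2500 = 14.96 ≈ 15.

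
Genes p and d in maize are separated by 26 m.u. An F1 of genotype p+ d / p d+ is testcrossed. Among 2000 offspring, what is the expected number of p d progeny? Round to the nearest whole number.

260

A map distance of 26 m.u. corresponds to a recombination frequency of 0.260.
The F1 is p+ d / p d+, so p d is a recombinant gamete class with expected frequency r/2 = 0.260/2 = 0.1300.
Expected number = 0.1300 × 2000 = 260.00 ≈ 260.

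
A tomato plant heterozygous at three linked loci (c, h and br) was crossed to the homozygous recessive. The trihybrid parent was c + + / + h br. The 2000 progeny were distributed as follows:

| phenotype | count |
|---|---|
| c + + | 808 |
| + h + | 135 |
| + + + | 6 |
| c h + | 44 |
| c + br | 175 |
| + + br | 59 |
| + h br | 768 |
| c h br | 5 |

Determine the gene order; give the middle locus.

c

The two rarest classes, + + + and c h br, are the double crossovers. Comparing them with the parentals, only the c allele has switched, so c is the middle locus and the order is h – c – br.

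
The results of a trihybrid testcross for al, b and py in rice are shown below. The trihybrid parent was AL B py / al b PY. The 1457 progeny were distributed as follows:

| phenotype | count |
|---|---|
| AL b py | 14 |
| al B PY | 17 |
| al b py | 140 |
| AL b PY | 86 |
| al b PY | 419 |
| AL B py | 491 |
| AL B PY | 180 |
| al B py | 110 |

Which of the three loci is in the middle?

The two rarest classes, AL b py and al B PY, are the double crossovers. Comparing them with the parentals, only the b allele has switched, so b is the middle locus and the order is py – b – al.

b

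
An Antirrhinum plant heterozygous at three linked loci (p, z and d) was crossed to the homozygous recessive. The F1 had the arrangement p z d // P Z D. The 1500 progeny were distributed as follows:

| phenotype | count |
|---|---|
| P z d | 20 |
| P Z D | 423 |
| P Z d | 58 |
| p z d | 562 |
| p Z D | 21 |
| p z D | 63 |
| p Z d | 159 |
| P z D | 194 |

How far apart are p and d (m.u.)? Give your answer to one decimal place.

The two rarest classes, P z d and p Z D, are the double crossovers. Comparing them with the parentals, only the p allele has switched, so p is the middle locus and the order is d – p – z.
Crossovers in the d–p interval produce the single-crossover classes p z D and P Z d (63 + 58 = 121) plus the double crossovers (41).
RF(d–p) = (121 + 41) / 1500 = 162/1500 = 0.1080 → 10.8 m.u.

10.8 m.u.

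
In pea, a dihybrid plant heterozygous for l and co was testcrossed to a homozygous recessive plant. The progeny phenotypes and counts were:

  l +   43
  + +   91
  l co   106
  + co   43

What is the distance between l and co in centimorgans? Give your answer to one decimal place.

The two most frequent classes, + + (91) and l co (106), are the parental types, so the F1 was + + / l co.
The recombinant classes are + co and l +: 43 + 43 = 86.
Recombination frequency = 86/283 = 0.3039 ≈ 30.4%, i.e. 30.4 centimorgans.

30.4 centimorgans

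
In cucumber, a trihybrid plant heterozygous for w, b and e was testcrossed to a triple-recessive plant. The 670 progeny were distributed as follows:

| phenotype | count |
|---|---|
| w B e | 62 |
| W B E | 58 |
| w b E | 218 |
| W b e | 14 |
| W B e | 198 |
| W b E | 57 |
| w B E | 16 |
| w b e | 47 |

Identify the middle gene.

The two most frequent reciprocal classes, W B e and w b E, are the parental types, so the F1 was W B e / w b E.
The two rarest classes, W b e and w B E, are the double crossovers. Comparing them with the parentals, only the b allele has switched, so b is the middle locus and the order is w – b – e.

b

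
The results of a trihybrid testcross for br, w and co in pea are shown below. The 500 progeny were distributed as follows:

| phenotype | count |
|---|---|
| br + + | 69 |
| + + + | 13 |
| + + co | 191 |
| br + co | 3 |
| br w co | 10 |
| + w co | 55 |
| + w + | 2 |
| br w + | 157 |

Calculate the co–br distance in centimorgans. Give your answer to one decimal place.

5.6 centimorgans

The two most frequent reciprocal classes, + + co and br w +, are the parental types, so the F1 was + + co / br w +.
The two rarest classes, br + co and + w +, are the double crossovers. Comparing them with the parentals, only the br allele has switched, so br is the middle locus and the order is co – br – w.
Crossovers in the co–br interval produce the single-crossover classes + + + and br w co (13 + 10 = 23) plus the double crossovers (5).
RF(co–br) = (23 + 5) / 500 = 28/500 = 0.0560 → 5.6 centimorgans.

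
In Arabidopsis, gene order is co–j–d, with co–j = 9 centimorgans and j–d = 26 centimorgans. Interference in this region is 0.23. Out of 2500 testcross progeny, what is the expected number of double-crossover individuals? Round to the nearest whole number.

45

Map distances give recombination frequencies of 0.090 and 0.260 for the two intervals.
With interference 0.23 (so coincidence = 0.77), expected double-crossover frequency = 0.090 × 0.260 × 0.77 = 0.01802.
Expected number = 0.01802 × 2500 = 45.05 ≈ 45.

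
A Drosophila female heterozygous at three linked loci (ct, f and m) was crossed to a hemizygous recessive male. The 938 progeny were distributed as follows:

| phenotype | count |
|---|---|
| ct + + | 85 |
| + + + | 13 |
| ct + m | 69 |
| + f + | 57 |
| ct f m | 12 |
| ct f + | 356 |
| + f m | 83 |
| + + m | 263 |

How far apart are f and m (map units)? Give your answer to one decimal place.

20.6 map units

The two most frequent reciprocal classes, ct f + and + + m, are the parental types, so the F1 was ct f + / + + m.
The two rarest classes, ct f m and + + +, are the double crossovers. Comparing them with the parentals, only the m allele has switched, so m is the middle locus and the order is ct – m – f.
Crossovers in the m–f interval produce the single-crossover classes ct + + and + f m (85 + 83 = 168) plus the double crossovers (25).
RF(m–f) = (168 + 25) / 938 = 193/938 = 0.2058 → 20.6 map units.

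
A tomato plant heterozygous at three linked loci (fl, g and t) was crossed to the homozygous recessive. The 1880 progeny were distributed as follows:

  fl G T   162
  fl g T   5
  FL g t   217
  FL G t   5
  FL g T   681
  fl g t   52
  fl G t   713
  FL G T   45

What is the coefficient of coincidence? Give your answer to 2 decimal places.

0.45

The two most frequent reciprocal classes, FL g T and fl G t, are the parental types, so the F1 was FL g T / fl G t.
The two rarest classes, fl g T and FL G t, are the double crossovers. Comparing them with the parentals, only the fl allele has switched, so fl is the middle locus and the order is g – fl – t.
g–fl: (97 + 10)/1880 = 0.0569; fl–t: (379 + 10)/1880 = 0.2069.
Expected DCO frequency = 0.0569 × 0.2069 ≈ 0.01177; observed = 10/1880 ≈ 0.00532.
Coefficient of coincidence = 0.00532/0.01177 ≈ 0.45.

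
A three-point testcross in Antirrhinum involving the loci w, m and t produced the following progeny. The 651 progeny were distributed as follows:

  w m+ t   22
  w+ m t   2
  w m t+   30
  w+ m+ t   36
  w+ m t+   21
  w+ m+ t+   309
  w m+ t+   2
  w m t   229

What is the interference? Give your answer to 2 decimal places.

0.21

The two most frequent reciprocal classes, w+ m+ t+ and w m t, are the parental types, so the F1 was w+ m+ t+ / w m t.
The two rarest classes, w m+ t+ and w+ m t, are the double crossovers. Comparing them with the parentals, only the w allele has switched, so w is the middle locus and the order is t – w – m.
t–w: (66 + 4)/651 = 0.1075; w–m: (43 + 4)/651 = 0.0722.
Expected DCO frequency = 0.1075 × 0.0722 ≈ 0.00776; observed = 4/651 ≈ 0.00614.
Coefficient of coincidence = 0.00614/0.00776 ≈ 0.79; interference = 1 − 0.79 = 0.21.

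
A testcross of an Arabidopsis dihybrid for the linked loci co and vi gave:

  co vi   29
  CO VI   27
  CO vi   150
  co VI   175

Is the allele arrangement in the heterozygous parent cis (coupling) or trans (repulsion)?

trans

The two most frequent classes are CO vi (150) and co VI (175); these are the parental (non-recombinant) types.
So the F1 carried CO vi on one chromosome and co VI on the other — the recessive alleles are on opposite chromosomes (trans / repulsion).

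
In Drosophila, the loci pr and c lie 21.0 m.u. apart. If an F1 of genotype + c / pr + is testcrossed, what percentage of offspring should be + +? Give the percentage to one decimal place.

A map distance of 21.0 m.u. corresponds to a recombination frequency of 0.210.
The F1 is + c / pr +, so + + is a recombinant gamete class with expected frequency r/2 = 0.210/2 = 0.1050.
That is 0.1050 = 10.5% of the progeny.

10.5%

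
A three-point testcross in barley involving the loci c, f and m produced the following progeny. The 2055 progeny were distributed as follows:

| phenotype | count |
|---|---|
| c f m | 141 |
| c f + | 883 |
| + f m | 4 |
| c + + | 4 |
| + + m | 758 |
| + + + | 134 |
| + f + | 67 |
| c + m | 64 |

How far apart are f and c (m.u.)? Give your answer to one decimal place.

6.8 m.u.

The two most frequent reciprocal classes, c f + and + + m, are the parental types, so the F1 was c f + / + + m.
The two rarest classes, c + + and + f m, are the double crossovers. Comparing them with the parentals, only the f allele has switched, so f is the middle locus and the order is m – f – c.
Crossovers in the f–c interval produce the single-crossover classes + f + and c + m (67 + 64 = 131) plus the double crossovers (8).
RF(f–c) = (131 + 8) / 2055 = 139/2055 = 0.0676 → 6.8 m.u.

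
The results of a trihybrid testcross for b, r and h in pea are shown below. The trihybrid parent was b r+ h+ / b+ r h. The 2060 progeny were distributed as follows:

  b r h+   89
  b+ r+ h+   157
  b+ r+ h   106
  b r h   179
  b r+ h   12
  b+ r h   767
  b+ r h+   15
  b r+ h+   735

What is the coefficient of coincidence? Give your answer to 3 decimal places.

The two rarest classes, b r+ h and b+ r h+, are the double crossovers. Comparing them with the parentals, only the h allele has switched, so h is the middle locus and the order is r – h – b.
r–h: (195 + 27)/2060 = 0.1078; h–b: (336 + 27)/2060 = 0.1762.
Expected DCO frequency = 0.1078 × 0.1762 ≈ 0.01899; observed = 27/2060 ≈ 0.01311.
Coefficient of coincidence = 0.01311/0.01899 ≈ 0.690.

0.690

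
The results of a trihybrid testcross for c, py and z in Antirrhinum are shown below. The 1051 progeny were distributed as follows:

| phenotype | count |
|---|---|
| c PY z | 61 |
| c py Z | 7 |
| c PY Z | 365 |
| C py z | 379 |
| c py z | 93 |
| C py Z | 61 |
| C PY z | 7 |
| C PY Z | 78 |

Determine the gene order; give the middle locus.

py

The two most frequent reciprocal classes, c PY Z and C py z, are the parental types, so the F1 was c PY Z / C py z.
The two rarest classes, c py Z and C PY z, are the double crossovers. Comparing them with the parentals, only the py allele has switched, so py is the middle locus and the order is z – py – c.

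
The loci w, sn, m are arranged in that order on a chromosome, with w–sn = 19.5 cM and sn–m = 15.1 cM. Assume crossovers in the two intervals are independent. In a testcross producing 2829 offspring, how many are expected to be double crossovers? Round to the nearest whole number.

Map distances give recombination frequencies of 0.195 and 0.151 for the two intervals.
With no interference, expected double-crossover frequency = 0.195 × 0.151 = 0.02944.
Expected number = 0.02944 × 2829 = 83.30 ≈ 83.

83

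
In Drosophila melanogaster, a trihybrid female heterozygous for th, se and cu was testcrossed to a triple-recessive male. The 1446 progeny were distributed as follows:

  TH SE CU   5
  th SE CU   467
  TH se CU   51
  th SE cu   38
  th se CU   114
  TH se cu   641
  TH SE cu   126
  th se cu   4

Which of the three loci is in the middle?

th

The two most frequent reciprocal classes, TH se cu and th SE CU, are the parental types, so the F1 was TH se cu / th SE CU.
The two rarest classes, th se cu and TH SE CU, are the double crossovers. Comparing them with the parentals, only the th allele has switched, so th is the middle locus and the order is se – th – cu.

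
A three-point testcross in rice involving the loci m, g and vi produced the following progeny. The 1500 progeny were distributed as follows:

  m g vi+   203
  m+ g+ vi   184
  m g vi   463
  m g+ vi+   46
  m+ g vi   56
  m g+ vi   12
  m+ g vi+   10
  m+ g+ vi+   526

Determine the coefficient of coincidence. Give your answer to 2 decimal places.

0.65

The two most frequent reciprocal classes, m g vi and m+ g+ vi+, are the parental types, so the F1 was m g vi / m+ g+ vi+.
The two rarest classes, m g+ vi and m+ g vi+, are the double crossovers. Comparing them with the parentals, only the g allele has switched, so g is the middle locus and the order is vi – g – m.
vi–g: (387 + 22)/1500 = 0.2727; g–m: (102 + 22)/1500 = 0.0827.
Expected DCO frequency = 0.2727 × 0.0827 ≈ 0.02255; observed = 22/1500 ≈ 0.01467.
Coefficient of coincidence = 0.01467/0.02255 ≈ 0.65.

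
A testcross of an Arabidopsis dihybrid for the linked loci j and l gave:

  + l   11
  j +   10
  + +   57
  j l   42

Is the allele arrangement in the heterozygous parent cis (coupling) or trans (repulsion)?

cis

The two most frequent classes are + + (57) and j l (42); these are the parental (non-recombinant) types.
So the F1 carried + + on one chromosome and j l on the other — the recessive alleles are on the same chromosome (cis / coupling).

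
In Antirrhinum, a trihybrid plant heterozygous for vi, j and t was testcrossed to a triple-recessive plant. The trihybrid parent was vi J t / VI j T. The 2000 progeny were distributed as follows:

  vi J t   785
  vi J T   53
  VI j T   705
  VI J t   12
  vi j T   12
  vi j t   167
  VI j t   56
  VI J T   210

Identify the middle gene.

The two rarest classes, VI J t and vi j T, are the double crossovers. Comparing them with the parentals, only the vi allele has switched, so vi is the middle locus and the order is j – vi – t.

vi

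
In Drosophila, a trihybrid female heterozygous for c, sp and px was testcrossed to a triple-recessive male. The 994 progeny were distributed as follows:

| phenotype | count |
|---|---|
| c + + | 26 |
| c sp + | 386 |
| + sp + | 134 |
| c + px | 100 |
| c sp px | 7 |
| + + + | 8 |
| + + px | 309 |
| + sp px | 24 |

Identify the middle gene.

px

The two most frequent reciprocal classes, + + px and c sp +, are the parental types, so the F1 was + + px / c sp +.
The two rarest classes, + + + and c sp px, are the double crossovers. Comparing them with the parentals, only the px allele has switched, so px is the middle locus and the order is sp – px – c.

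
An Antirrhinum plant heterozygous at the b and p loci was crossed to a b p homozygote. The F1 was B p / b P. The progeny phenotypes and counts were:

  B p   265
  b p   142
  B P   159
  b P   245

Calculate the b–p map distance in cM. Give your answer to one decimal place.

37.1 cM

The recombinant classes are B P and b p: 159 + 142 = 301.
Recombination frequency = 301/811 = 0.3711 ≈ 37.1%, i.e. 37.1 cM.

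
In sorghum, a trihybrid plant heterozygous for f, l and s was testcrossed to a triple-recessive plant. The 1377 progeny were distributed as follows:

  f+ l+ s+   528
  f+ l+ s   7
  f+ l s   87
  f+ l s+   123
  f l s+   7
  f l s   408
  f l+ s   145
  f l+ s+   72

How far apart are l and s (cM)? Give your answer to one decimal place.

20.5 cM

The two most frequent reciprocal classes, f+ l+ s+ and f l s, are the parental types, so the F1 was f+ l+ s+ / f l s.
The two rarest classes, f+ l+ s and f l s+, are the double crossovers. Comparing them with the parentals, only the s allele has switched, so s is the middle locus and the order is l – s – f.
Crossovers in the l–s interval produce the single-crossover classes f+ l s+ and f l+ s (123 + 145 = 268) plus the double crossovers (14).
RF(l–s) = (268 + 14) / 1377 = 282/1377 = 0.2048 → 20.5 cM.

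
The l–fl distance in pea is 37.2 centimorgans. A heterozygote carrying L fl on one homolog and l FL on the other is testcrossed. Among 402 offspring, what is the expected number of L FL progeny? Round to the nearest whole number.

75

A map distance of 37.2 centimorgans corresponds to a recombination frequency of 0.372.
The F1 is L fl / l FL, so L FL is a recombinant gamete class with expected frequency r/2 = 0.372/2 = 0.1860.
Expected number = 0.1860 × 402 = 74.77 ≈ 75.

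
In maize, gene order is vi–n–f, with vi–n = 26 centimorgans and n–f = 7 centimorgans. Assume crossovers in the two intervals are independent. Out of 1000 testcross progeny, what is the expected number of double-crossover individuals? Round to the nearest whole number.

18

Map distances give recombination frequencies of 0.260 and 0.070 for the two intervals.
With no interference, expected double-crossover frequency = 0.260 × 0.070 = 0.01820.
Expected number = 0.01820 × 1000 = 18.20 ≈ 18.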